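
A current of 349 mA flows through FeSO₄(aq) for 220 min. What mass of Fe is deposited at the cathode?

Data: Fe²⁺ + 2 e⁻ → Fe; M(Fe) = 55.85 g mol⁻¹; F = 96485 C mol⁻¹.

Q = I·t = 0.3490 A × 13200 s = 4607 C.
n(e⁻) = Q/F = 4607 / 96485 = 0.04775 mol.
Fe²⁺ + 2 e⁻ → Fe, so n(Fe) = n(e⁻)/2 = 0.02387 mol.
m = n·M = 0.02387 × 55.85 = 1.33 g.

1.33 g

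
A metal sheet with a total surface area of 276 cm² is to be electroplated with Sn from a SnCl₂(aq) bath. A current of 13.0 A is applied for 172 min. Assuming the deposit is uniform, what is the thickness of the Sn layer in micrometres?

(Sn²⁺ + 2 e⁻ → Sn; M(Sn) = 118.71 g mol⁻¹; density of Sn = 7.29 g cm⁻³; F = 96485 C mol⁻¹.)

Q = I·t = 13.00 × 10320 = 134200 C; n(e⁻) = 1.390 mol.
n(Sn) = n(e⁻)/2 = 0.6952 mol, so m = 0.6952 × 118.71 = 82.53 g.
Volume = m/ρ = 82.53 / 7.29 = 11.32 cm³.
Thickness = V/A = 11.32 / 276 = 0.0410 cm = 410 μm.

410 μm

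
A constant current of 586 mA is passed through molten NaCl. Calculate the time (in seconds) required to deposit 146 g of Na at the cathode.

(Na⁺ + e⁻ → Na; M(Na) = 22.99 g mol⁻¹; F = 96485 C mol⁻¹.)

n(Na) = m/M = 146 / 22.99 = 6.351 mol.
Each Na atom requires 1 electron, so n(e⁻) = 1 × 6.351 = 6.351 mol.
Q = n(e⁻)·F = 6.351 × 96485 = 612700 C.
t = Q/I = 612700 / 0.5860 A = 1046000 s.

1.05 × 10⁶ s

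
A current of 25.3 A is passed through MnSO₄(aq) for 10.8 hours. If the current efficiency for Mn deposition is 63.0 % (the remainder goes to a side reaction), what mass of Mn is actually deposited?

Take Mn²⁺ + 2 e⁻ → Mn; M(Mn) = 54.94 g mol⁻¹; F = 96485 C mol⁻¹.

176 g

Q = I·t = 25.30 × 38880 = 983700 C.
n(e⁻) = 983700/96485 = 10.19 mol; theoretically n(Mn) = 10.19/2 = 5.097 mol, m_theo = 280.1 g.
At 63.0 % efficiency, m_actual = 0.630 × 280.1 = 176 g.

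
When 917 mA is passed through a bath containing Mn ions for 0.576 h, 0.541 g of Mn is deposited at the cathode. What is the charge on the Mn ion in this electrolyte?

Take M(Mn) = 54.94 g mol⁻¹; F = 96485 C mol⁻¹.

+2

Q = I·t = 0.9170 A × 2073.6 s = 1901 C, so n(e⁻) = 1901/96485 = 0.01971 mol.
n(Mn) deposited = 0.541 / 54.94 = 0.009847 mol.
Electrons per atom = n(e⁻)/n(Mn) = 0.01971 / 0.009847 = 2.00 ≈ 2, so the ion is Mn²⁺.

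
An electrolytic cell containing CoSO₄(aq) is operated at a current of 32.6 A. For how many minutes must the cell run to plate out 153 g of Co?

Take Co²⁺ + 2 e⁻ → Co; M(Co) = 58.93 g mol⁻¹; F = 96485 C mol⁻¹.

n(Co) = m/M = 153 / 58.93 = 2.596 mol.
Each Co atom requires 2 electrons, so n(e⁻) = 2 × 2.596 = 5.193 mol.
Q = n(e⁻)·F = 5.193 × 96485 = 501000 C.
t = Q/I = 501000 / 32.60 A = 15370 s = 256 min.

256 min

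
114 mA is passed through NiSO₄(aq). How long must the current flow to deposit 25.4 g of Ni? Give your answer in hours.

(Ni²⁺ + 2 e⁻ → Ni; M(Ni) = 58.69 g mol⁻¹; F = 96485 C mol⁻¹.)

203 h

n(Ni) = m/M = 25.4 / 58.69 = 0.4328 mol.
Each Ni atom requires 2 electrons, so n(e⁻) = 2 × 0.4328 = 0.8656 mol.
Q = n(e⁻)·F = 0.8656 × 96485 = 83510 C.
t = Q/I = 83510 / 0.1140 A = 732600 s = 203 h.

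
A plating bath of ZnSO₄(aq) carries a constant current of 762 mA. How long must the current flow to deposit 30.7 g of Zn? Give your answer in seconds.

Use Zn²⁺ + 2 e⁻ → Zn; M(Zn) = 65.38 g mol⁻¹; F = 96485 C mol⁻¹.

1.19 × 10⁵ s

n(Zn) = m/M = 30.7 / 65.38 = 0.4696 mol.
Each Zn atom requires 2 electrons, so n(e⁻) = 2 × 0.4696 = 0.9391 mol.
Q = n(e⁻)·F = 0.9391 × 96485 = 90610 C.
t = Q/I = 90610 / 0.7620 A = 118900 s.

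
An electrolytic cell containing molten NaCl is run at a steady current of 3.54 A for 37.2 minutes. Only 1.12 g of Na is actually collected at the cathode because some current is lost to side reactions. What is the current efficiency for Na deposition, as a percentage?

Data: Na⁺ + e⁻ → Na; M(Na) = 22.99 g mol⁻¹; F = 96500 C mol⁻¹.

59.5 %

Q = I·t = 3.540 × 2232.0 = 7901 C; n(e⁻) = 7901/96500 = 0.08188 mol.
Theoretical n(Na) = n(e⁻)/1 = 0.08188 mol, i.e. m_theo = 0.08188 × 22.99 = 1.882 g.
Efficiency = m_actual / m_theo = 1.12 / 1.882 = 59.5 %.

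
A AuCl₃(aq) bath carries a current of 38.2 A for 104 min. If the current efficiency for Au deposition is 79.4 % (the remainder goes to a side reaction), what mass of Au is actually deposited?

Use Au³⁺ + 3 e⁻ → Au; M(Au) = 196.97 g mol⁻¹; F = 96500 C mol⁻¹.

Q = I·t = 38.20 × 6240.0 = 238400 C.
n(e⁻) = 238400/96500 = 2.470 mol; theoretically n(Au) = 2.470/3 = 0.8234 mol, m_theo = 162.2 g.
At 79.4 % efficiency, m_actual = 0.794 × 162.2 = 129 g.

129 g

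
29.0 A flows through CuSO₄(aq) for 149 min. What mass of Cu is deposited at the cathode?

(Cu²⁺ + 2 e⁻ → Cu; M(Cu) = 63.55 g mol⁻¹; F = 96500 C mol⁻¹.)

Q = I·t = 29.00 A × 8940.0 s = 259300 C.
n(e⁻) = Q/F = 259300 / 96500 = 2.687 mol.
Cu²⁺ + 2 e⁻ → Cu, so n(Cu) = n(e⁻)/2 = 1.343 mol.
m = n·M = 1.343 × 63.55 = 85.4 g.

85.4 g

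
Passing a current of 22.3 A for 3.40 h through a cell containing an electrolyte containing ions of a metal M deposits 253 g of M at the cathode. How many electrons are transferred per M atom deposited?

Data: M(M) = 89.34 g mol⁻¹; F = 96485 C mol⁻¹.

1

Q = I·t = 22.30 A × 12240 s = 273000 C, so n(e⁻) = 273000/96485 = 2.829 mol.
n(M) deposited = 253 / 89.34 = 2.832 mol.
Electrons per atom = n(e⁻)/n(M) = 2.829 / 2.832 = 0.999 ≈ 1, so the ion is M⁺.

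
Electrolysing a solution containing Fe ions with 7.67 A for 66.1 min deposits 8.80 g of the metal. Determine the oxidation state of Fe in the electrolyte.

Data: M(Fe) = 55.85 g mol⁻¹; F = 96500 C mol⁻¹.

Q = I·t = 7.670 A × 3966.0 s = 30420 C, so n(e⁻) = 30420/96500 = 0.3152 mol.
n(Fe) deposited = 8.80 / 55.85 = 0.1576 mol.
Electrons per atom = n(e⁻)/n(Fe) = 0.3152 / 0.1576 = 2.00 ≈ 2, so the ion is Fe²⁺.

+2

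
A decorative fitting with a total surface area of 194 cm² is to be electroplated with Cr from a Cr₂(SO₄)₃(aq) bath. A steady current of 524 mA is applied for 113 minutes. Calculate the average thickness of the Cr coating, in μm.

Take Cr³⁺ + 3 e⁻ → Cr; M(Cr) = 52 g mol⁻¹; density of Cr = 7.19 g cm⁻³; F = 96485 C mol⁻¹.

Q = I·t = 0.5240 × 6780.0 = 3553 C; n(e⁻) = 0.03682 mol.
n(Cr) = n(e⁻)/3 = 0.01227 mol, so m = 0.01227 × 52 = 0.6382 g.
Volume = m/ρ = 0.6382 / 7.19 = 0.08877 cm³.
Thickness = V/A = 0.08877 / 194 = 4.58 × 10⁻⁴ cm = 4.58 μm.

4.58 μm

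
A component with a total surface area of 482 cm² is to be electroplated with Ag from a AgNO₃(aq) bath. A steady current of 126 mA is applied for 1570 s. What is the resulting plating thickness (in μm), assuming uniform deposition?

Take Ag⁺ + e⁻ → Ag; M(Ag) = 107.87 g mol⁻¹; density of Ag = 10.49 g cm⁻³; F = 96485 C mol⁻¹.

0.437 μm

Q = I·t = 0.1260 × 1570.0 = 197.8 C; n(e⁻) = 0.002050 mol.
n(Ag) = n(e⁻)/1 = 0.002050 mol, so m = 0.002050 × 107.87 = 0.2212 g.
Volume = m/ρ = 0.2212 / 10.49 = 0.02108 cm³.
Thickness = V/A = 0.02108 / 482 = 4.37 × 10⁻⁵ cm = 0.437 μm.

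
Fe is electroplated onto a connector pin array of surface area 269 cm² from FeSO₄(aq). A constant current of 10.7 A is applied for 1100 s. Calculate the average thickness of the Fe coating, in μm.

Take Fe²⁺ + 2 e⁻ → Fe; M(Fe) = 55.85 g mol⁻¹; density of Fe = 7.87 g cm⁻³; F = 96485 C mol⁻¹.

16.1 μm

Q = I·t = 10.70 × 1100.0 = 11770 C; n(e⁻) = 0.1220 mol.
n(Fe) = n(e⁻)/2 = 0.06099 mol, so m = 0.06099 × 55.85 = 3.407 g.
Volume = m/ρ = 3.407 / 7.87 = 0.4328 cm³.
Thickness = V/A = 0.4328 / 269 = 0.00161 cm = 16.1 μm.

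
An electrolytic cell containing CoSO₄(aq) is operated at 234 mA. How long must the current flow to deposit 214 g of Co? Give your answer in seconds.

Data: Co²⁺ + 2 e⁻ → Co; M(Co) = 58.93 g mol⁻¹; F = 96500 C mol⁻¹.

3.00 × 10⁶ s

n(Co) = m/M = 214 / 58.93 = 3.631 mol.
Each Co atom requires 2 electrons, so n(e⁻) = 2 × 3.631 = 7.263 mol.
Q = n(e⁻)·F = 7.263 × 96500 = 700900 C.
t = Q/I = 700900 / 0.2340 A = 2995000 s.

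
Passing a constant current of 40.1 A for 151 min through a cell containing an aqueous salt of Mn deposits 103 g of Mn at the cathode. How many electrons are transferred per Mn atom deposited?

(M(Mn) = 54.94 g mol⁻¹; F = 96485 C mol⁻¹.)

2

Q = I·t = 40.10 A × 9060.0 s = 363300 C, so n(e⁻) = 363300/96485 = 3.765 mol.
n(Mn) deposited = 103 / 54.94 = 1.875 mol.
Electrons per atom = n(e⁻)/n(Mn) = 3.765 / 1.875 = 2.01 ≈ 2, so the ion is Mn²⁺.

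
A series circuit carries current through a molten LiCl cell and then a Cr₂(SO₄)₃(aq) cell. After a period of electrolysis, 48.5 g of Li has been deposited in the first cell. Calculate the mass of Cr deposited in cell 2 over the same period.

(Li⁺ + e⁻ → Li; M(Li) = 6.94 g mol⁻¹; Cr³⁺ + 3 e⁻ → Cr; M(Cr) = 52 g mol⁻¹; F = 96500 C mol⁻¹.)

n(Li) = 48.5 / 6.94 = 6.988 mol.
Since Li⁺ + e⁻ → Li, n(e⁻) passed = 1 × 6.988 = 6.988 mol.
Cells in series carry the same charge, so the same 6.988 mol of electrons passes through cell 2.
Cr³⁺ + 3 e⁻ → Cr, so n(Cr) = 6.988 / 3 = 2.329 mol.
m(Cr) = 2.329 × 52 = 121 g.

121 g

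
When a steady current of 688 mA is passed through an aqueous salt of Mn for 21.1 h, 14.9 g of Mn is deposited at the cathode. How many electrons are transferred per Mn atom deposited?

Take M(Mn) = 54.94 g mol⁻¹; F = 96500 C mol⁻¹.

2

Q = I·t = 0.6880 A × 75960 s = 52260 C, so n(e⁻) = 52260/96500 = 0.5416 mol.
n(Mn) deposited = 14.9 / 54.94 = 0.2712 mol.
Electrons per atom = n(e⁻)/n(Mn) = 0.5416 / 0.2712 = 2.00 ≈ 2, so the ion is Mn²⁺.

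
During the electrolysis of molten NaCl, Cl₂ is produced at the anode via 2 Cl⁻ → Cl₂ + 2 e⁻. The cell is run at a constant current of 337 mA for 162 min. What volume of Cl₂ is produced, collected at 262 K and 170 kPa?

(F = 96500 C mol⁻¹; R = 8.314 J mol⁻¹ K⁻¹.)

Q = I·t = 0.3370 A × 9720.0 s = 3276 C.
n(e⁻) = Q/F = 3276 / 96500 = 0.03394 mol.
2 electrons are transferred per Cl₂ molecule, so n(Cl₂) = 0.03394 / 2 = 0.01697 mol.
V = nRT/P = (0.01697 × 8.314 × 262) / (170 × 10³ Pa) = 2.17 × 10⁻⁴ m³ = 0.217 L.

0.217 L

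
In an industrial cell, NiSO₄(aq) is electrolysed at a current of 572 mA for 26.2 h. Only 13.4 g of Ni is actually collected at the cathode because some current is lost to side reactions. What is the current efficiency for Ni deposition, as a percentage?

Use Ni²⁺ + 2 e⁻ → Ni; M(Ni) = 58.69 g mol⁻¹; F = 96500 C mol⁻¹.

81.7 %

Q = I·t = 0.5720 × 94320 = 53950 C; n(e⁻) = 53950/96500 = 0.5591 mol.
Theoretical n(Ni) = n(e⁻)/2 = 0.2795 mol, i.e. m_theo = 0.2795 × 58.69 = 16.41 g.
Efficiency = m_actual / m_theo = 13.4 / 16.41 = 81.7 %.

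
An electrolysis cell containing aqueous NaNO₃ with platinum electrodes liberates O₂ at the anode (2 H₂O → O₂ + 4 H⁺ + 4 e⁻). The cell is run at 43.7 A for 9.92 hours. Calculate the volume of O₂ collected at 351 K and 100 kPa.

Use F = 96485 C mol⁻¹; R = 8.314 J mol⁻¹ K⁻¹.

118 L

Q = I·t = 43.70 A × 35712 s = 1561000 C.
n(e⁻) = Q/F = 1561000 / 96485 = 16.17 mol.
4 electrons are transferred per O₂ molecule, so n(O₂) = 16.17 / 4 = 4.044 mol.
V = nRT/P = (4.044 × 8.314 × 351) / (100 × 10³ Pa) = 0.118 m³ = 118 L.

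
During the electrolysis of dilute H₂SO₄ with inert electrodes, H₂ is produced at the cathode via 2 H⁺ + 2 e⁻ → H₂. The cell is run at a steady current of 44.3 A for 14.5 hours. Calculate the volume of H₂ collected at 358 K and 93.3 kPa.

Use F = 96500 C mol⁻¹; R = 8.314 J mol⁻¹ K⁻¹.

Q = I·t = 44.30 A × 52200 s = 2312000 C.
n(e⁻) = Q/F = 2312000 / 96500 = 23.96 mol.
2 electrons are transferred per H₂ molecule, so n(H₂) = 23.96 / 2 = 11.98 mol.
V = nRT/P = (11.98 × 8.314 × 358) / (93.3 × 10³ Pa) = 0.382 m³ = 382 L.

382 L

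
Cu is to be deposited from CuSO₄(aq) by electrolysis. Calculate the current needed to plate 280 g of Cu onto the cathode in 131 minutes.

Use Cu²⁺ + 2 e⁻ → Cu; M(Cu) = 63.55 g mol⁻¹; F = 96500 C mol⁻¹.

108 A

n(Cu) = 280 / 63.55 = 4.406 mol.
n(e⁻) = 2 × 4.406 = 8.812 mol.
Q = n(e⁻)·F = 8.812 × 96500 = 850400 C.
I = Q/t = 850400 / 7860.0 s = 108 A.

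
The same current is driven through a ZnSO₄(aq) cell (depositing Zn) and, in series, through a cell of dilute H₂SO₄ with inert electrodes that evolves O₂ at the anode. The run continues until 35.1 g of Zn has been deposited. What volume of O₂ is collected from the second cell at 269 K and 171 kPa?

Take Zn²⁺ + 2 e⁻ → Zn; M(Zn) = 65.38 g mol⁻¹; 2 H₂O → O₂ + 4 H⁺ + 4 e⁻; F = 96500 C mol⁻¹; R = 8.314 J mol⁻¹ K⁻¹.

n(Zn) = 35.1 / 65.38 = 0.5369 mol, so n(e⁻) = 2 × 0.5369 = 1.074 mol.
The cells are in series, so the same 1.074 mol of electrons passes through the second cell.
2 H₂O → O₂ + 4 H⁺ + 4 e⁻ — 4 mol e⁻ per mol O₂, so n(O₂) = 1.074/4 = 0.2684 mol.
V = nRT/P = (0.2684 × 8.314 × 269) / (171 × 10³) = 0.00351 m³ = 3.51 L.

3.51 L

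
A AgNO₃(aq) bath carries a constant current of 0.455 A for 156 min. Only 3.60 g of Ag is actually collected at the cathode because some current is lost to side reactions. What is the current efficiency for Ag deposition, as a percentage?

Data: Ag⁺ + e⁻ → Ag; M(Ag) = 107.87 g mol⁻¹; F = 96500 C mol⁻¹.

75.6 %

Q = I·t = 0.4550 × 9360.0 = 4259 C; n(e⁻) = 4259/96500 = 0.04413 mol.
Theoretical n(Ag) = n(e⁻)/1 = 0.04413 mol, i.e. m_theo = 0.04413 × 107.87 = 4.761 g.
Efficiency = m_actual / m_theo = 3.60 / 4.761 = 75.6 %.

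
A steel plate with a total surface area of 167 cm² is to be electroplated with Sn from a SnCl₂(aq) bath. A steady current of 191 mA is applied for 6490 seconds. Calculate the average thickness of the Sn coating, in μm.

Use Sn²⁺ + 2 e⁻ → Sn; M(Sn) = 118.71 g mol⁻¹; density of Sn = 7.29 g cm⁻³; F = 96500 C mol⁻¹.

6.26 μm

Q = I·t = 0.1910 × 6490.0 = 1240 C; n(e⁻) = 0.01285 mol.
n(Sn) = n(e⁻)/2 = 0.006423 mol, so m = 0.006423 × 118.71 = 0.7624 g.
Volume = m/ρ = 0.7624 / 7.29 = 0.1046 cm³.
Thickness = V/A = 0.1046 / 167 = 6.26 × 10⁻⁴ cm = 6.26 μm.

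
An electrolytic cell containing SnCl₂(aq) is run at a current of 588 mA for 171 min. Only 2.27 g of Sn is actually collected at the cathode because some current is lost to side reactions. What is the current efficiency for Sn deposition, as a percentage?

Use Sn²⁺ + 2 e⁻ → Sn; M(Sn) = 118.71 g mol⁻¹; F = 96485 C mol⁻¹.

Q = I·t = 0.5880 × 10260 = 6033 C; n(e⁻) = 6033/96485 = 0.06253 mol.
Theoretical n(Sn) = n(e⁻)/2 = 0.03126 mol, i.e. m_theo = 0.03126 × 118.71 = 3.711 g.
Efficiency = m_actual / m_theo = 2.27 / 3.711 = 61.2 %.

61.2 %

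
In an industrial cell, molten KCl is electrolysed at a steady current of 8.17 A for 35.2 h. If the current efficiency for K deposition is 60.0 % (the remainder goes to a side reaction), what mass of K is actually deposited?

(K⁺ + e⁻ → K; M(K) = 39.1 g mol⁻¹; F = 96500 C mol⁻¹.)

Q = I·t = 8.170 × 126720 = 1035000 C.
n(e⁻) = 1035000/96500 = 10.73 mol; theoretically n(K) = 10.73/1 = 10.73 mol, m_theo = 419.5 g.
At 60.0 % efficiency, m_actual = 0.600 × 419.5 = 252 g.

252 g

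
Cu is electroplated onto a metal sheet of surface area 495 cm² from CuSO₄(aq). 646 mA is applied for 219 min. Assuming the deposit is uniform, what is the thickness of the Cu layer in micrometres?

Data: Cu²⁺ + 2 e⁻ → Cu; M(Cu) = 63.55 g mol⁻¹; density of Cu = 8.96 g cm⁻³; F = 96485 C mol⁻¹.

Q = I·t = 0.6460 × 13140 = 8488 C; n(e⁻) = 0.08798 mol.
n(Cu) = n(e⁻)/2 = 0.04399 mol, so m = 0.04399 × 63.55 = 2.795 g.
Volume = m/ρ = 2.795 / 8.96 = 0.3120 cm³.
Thickness = V/A = 0.3120 / 495 = 6.30 × 10⁻⁴ cm = 6.30 μm.

6.30 μm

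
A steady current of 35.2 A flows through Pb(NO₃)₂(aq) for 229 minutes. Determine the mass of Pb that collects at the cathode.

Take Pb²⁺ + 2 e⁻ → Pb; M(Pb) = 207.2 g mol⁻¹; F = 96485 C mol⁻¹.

Q = I·t = 35.20 A × 13740 s = 483600 C.
n(e⁻) = Q/F = 483600 / 96485 = 5.013 mol.
Pb²⁺ + 2 e⁻ → Pb, so n(Pb) = n(e⁻)/2 = 2.506 mol.
m = n·M = 2.506 × 207.2 = 519 g.

519 g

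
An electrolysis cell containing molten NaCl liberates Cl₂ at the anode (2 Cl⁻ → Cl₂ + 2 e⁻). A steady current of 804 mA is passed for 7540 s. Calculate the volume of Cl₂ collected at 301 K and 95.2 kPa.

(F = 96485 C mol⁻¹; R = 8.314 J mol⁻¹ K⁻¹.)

0.826 L

Q = I·t = 0.8040 A × 7540.0 s = 6062 C.
n(e⁻) = Q/F = 6062 / 96485 = 0.06283 mol.
2 electrons are transferred per Cl₂ molecule, so n(Cl₂) = 0.06283 / 2 = 0.03142 mol.
V = nRT/P = (0.03142 × 8.314 × 301) / (95.2 × 10³ Pa) = 8.26 × 10⁻⁴ m³ = 0.826 L.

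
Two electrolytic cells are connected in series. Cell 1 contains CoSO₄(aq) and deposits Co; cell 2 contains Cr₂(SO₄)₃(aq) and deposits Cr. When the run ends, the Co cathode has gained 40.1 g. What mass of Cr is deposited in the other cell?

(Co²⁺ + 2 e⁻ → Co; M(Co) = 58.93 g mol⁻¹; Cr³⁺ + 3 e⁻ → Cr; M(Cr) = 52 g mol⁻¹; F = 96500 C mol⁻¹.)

n(Co) = 40.1 / 58.93 = 0.6805 mol.
Since Co²⁺ + 2 e⁻ → Co, n(e⁻) passed = 2 × 0.6805 = 1.361 mol.
Cells in series carry the same charge, so the same 1.361 mol of electrons passes through cell 2.
Cr³⁺ + 3 e⁻ → Cr, so n(Cr) = 1.361 / 3 = 0.4536 mol.
m(Cr) = 0.4536 × 52 = 23.6 g.

23.6 g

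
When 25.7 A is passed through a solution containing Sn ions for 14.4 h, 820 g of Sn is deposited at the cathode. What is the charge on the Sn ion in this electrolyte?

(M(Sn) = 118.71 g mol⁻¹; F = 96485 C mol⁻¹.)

Q = I·t = 25.70 A × 51840 s = 1332000 C, so n(e⁻) = 1332000/96485 = 13.81 mol.
n(Sn) deposited = 820 / 118.71 = 6.908 mol.
Electrons per atom = n(e⁻)/n(Sn) = 13.81 / 6.908 = 2.00 ≈ 2, so the ion is Sn²⁺.

+2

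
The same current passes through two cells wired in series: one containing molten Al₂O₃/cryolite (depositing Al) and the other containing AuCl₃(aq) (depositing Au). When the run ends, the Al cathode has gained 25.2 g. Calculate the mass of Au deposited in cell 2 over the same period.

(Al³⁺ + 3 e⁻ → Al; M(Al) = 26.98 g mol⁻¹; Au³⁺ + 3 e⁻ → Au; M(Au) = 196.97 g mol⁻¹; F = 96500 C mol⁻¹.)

184 g

n(Al) = 25.2 / 26.98 = 0.9340 mol.
Since Al³⁺ + 3 e⁻ → Al, n(e⁻) passed = 3 × 0.9340 = 2.802 mol.
Cells in series carry the same charge, so the same 2.802 mol of electrons passes through cell 2.
Au³⁺ + 3 e⁻ → Au, so n(Au) = 2.802 / 3 = 0.9340 mol.
m(Au) = 0.9340 × 196.97 = 184 g.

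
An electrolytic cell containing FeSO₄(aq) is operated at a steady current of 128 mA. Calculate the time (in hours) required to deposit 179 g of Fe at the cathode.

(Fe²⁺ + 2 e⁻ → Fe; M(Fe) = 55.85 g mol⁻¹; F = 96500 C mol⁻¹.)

n(Fe) = m/M = 179 / 55.85 = 3.205 mol.
Each Fe atom requires 2 electrons, so n(e⁻) = 2 × 3.205 = 6.410 mol.
Q = n(e⁻)·F = 6.410 × 96500 = 618600 C.
t = Q/I = 618600 / 0.1280 A = 4833000 s = 1340 h.

1340 h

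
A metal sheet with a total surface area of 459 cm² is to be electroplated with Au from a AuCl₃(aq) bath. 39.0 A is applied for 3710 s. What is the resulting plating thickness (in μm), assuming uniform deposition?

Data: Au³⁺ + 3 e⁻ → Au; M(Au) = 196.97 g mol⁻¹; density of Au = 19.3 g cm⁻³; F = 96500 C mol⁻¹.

Q = I·t = 39.00 × 3710.0 = 144700 C; n(e⁻) = 1.499 mol.
n(Au) = n(e⁻)/3 = 0.4998 mol, so m = 0.4998 × 196.97 = 98.44 g.
Volume = m/ρ = 98.44 / 19.3 = 5.101 cm³.
Thickness = V/A = 5.101 / 459 = 0.0111 cm = 111 μm.

111 μm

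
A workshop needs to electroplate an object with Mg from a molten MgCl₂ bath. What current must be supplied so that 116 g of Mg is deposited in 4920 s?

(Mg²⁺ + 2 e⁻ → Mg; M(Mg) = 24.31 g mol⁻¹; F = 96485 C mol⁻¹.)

n(Mg) = 116 / 24.31 = 4.772 mol.
n(e⁻) = 2 × 4.772 = 9.543 mol.
Q = n(e⁻)·F = 9.543 × 96485 = 920800 C.
I = Q/t = 920800 / 4920.0 s = 187 A.

187 A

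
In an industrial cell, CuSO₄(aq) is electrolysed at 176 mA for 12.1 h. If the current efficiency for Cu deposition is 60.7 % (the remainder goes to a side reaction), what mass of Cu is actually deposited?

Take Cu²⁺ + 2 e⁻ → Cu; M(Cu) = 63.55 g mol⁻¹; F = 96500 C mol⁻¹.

Q = I·t = 0.1760 × 43560 = 7667 C.
n(e⁻) = 7667/96500 = 0.07945 mol; theoretically n(Cu) = 0.07945/2 = 0.03972 mol, m_theo = 2.524 g.
At 60.7 % efficiency, m_actual = 0.607 × 2.524 = 1.53 g.

1.53 g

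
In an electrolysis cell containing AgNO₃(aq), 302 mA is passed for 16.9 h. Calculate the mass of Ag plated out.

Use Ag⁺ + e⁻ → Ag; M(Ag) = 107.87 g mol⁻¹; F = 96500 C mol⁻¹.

Q = I·t = 0.3020 A × 60840 s = 18370 C.
n(e⁻) = Q/F = 18370 / 96500 = 0.1904 mol.
Ag⁺ + e⁻ → Ag, so n(Ag) = n(e⁻)/1 = 0.1904 mol.
m = n·M = 0.1904 × 107.87 = 20.5 g.

20.5 g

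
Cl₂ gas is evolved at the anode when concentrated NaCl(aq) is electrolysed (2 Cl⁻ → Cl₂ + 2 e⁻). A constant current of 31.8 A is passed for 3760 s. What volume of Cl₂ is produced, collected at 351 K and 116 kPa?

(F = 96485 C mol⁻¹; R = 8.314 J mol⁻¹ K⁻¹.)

Q = I·t = 31.80 A × 3760.0 s = 119600 C.
n(e⁻) = Q/F = 119600 / 96485 = 1.239 mol.
2 electrons are transferred per Cl₂ molecule, so n(Cl₂) = 1.239 / 2 = 0.6196 mol.
V = nRT/P = (0.6196 × 8.314 × 351) / (116 × 10³ Pa) = 0.0156 m³ = 15.6 L.

15.6 L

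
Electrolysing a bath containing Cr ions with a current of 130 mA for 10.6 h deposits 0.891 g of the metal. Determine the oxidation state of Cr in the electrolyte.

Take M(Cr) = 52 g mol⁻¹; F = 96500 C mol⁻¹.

Q = I·t = 0.1300 A × 38160 s = 4961 C, so n(e⁻) = 4961/96500 = 0.05141 mol.
n(Cr) deposited = 0.891 / 52 = 0.01713 mol.
Electrons per atom = n(e⁻)/n(Cr) = 0.05141 / 0.01713 = 3.00 ≈ 3, so the ion is Cr³⁺.

+3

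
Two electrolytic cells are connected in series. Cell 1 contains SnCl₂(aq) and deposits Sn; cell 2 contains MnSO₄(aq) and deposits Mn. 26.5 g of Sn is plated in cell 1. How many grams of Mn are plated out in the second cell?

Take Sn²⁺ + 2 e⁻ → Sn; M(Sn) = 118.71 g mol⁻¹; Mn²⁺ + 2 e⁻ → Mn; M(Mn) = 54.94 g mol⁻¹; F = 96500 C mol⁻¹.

n(Sn) = 26.5 / 118.71 = 0.2232 mol.
Since Sn²⁺ + 2 e⁻ → Sn, n(e⁻) passed = 2 × 0.2232 = 0.4465 mol.
Cells in series carry the same charge, so the same 0.4465 mol of electrons passes through cell 2.
Mn²⁺ + 2 e⁻ → Mn, so n(Mn) = 0.4465 / 2 = 0.2232 mol.
m(Mn) = 0.2232 × 54.94 = 12.3 g.

12.3 g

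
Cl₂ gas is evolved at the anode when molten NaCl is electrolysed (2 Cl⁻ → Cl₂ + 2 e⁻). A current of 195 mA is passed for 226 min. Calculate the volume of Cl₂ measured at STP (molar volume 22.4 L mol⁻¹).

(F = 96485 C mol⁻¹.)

Q = I·t = 0.1950 A × 13560 s = 2644 C.
n(e⁻) = Q/F = 2644 / 96485 = 0.02741 mol.
2 electrons are transferred per Cl₂ molecule, so n(Cl₂) = 0.02741 / 2 = 0.01370 mol.
V = n × V_m = 0.01370 × 22.4 = 0.307 L.

0.307 L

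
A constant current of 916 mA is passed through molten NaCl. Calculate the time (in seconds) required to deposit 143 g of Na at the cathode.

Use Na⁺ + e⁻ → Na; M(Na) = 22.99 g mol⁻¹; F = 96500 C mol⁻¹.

6.55 × 10⁵ s

n(Na) = m/M = 143 / 22.99 = 6.220 mol.
Each Na atom requires 1 electron, so n(e⁻) = 1 × 6.220 = 6.220 mol.
Q = n(e⁻)·F = 6.220 × 96500 = 600200 C.
t = Q/I = 600200 / 0.9160 A = 655300 s.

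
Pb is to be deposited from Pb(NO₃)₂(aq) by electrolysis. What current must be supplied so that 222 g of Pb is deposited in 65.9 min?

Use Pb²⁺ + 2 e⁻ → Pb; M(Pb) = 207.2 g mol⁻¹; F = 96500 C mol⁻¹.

n(Pb) = 222 / 207.2 = 1.071 mol.
n(e⁻) = 2 × 1.071 = 2.143 mol.
Q = n(e⁻)·F = 2.143 × 96500 = 206800 C.
I = Q/t = 206800 / 3954.0 s = 52.3 A.

52.3 A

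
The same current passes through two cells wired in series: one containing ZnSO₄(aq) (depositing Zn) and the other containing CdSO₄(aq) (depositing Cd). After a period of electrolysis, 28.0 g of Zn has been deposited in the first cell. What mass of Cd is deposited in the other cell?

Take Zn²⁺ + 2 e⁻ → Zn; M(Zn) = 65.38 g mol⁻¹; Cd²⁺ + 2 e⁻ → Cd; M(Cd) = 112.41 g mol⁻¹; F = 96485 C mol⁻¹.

48.1 g

n(Zn) = 28.0 / 65.38 = 0.4283 mol.
Since Zn²⁺ + 2 e⁻ → Zn, n(e⁻) passed = 2 × 0.4283 = 0.8565 mol.
Cells in series carry the same charge, so the same 0.8565 mol of electrons passes through cell 2.
Cd²⁺ + 2 e⁻ → Cd, so n(Cd) = 0.8565 / 2 = 0.4283 mol.
m(Cd) = 0.4283 × 112.41 = 48.1 g.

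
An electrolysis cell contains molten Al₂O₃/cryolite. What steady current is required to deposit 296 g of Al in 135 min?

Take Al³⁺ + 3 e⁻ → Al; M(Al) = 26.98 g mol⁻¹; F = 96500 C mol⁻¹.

392 A

n(Al) = 296 / 26.98 = 10.97 mol.
n(e⁻) = 3 × 10.97 = 32.91 mol.
Q = n(e⁻)·F = 32.91 × 96500 = 3176000 C.
I = Q/t = 3176000 / 8100.0 s = 392 A.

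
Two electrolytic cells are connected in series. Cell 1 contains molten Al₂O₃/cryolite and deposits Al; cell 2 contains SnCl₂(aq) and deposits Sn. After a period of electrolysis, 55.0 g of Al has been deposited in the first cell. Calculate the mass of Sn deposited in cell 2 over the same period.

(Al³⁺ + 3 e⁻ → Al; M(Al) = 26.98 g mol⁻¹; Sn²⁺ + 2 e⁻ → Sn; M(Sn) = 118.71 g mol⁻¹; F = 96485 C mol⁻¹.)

n(Al) = 55.0 / 26.98 = 2.039 mol.
Since Al³⁺ + 3 e⁻ → Al, n(e⁻) passed = 3 × 2.039 = 6.116 mol.
Cells in series carry the same charge, so the same 6.116 mol of electrons passes through cell 2.
Sn²⁺ + 2 e⁻ → Sn, so n(Sn) = 6.116 / 2 = 3.058 mol.
m(Sn) = 3.058 × 118.71 = 363 g.

363 g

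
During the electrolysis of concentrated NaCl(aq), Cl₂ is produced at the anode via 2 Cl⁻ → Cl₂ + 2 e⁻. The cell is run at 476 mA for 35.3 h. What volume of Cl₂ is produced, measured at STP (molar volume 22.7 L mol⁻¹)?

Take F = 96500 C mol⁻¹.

Q = I·t = 0.4760 A × 127080 s = 60490 C.
n(e⁻) = Q/F = 60490 / 96500 = 0.6268 mol.
2 electrons are transferred per Cl₂ molecule, so n(Cl₂) = 0.6268 / 2 = 0.3134 mol.
V = n × V_m = 0.3134 × 22.7 = 7.11 L.

7.11 L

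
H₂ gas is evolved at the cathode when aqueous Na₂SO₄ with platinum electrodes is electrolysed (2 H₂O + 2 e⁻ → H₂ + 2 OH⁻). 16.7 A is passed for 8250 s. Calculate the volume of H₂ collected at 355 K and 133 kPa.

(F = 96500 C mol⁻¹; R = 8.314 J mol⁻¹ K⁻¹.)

15.8 L

Q = I·t = 16.70 A × 8250.0 s = 137800 C.
n(e⁻) = Q/F = 137800 / 96500 = 1.428 mol.
2 electrons are transferred per H₂ molecule, so n(H₂) = 1.428 / 2 = 0.7139 mol.
V = nRT/P = (0.7139 × 8.314 × 355) / (133 × 10³ Pa) = 0.0158 m³ = 15.8 L.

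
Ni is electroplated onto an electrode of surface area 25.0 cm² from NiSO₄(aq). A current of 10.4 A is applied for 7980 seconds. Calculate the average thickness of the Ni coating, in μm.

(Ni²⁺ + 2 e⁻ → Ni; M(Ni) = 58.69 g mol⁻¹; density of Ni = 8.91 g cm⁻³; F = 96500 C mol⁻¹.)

Q = I·t = 10.40 × 7980.0 = 82990 C; n(e⁻) = 0.8600 mol.
n(Ni) = n(e⁻)/2 = 0.4300 mol, so m = 0.4300 × 58.69 = 25.24 g.
Volume = m/ρ = 25.24 / 8.91 = 2.832 cm³.
Thickness = V/A = 2.832 / 25.0 = 0.113 cm = 1130 μm.

1130 μm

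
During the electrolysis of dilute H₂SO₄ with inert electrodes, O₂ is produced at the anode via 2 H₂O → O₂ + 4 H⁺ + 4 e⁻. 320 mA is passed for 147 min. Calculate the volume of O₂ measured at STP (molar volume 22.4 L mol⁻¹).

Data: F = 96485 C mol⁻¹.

Q = I·t = 0.3200 A × 8820.0 s = 2822 C.
n(e⁻) = Q/F = 2822 / 96485 = 0.02925 mol.
4 electrons are transferred per O₂ molecule, so n(O₂) = 0.02925 / 4 = 0.007313 mol.
V = n × V_m = 0.007313 × 22.4 = 0.164 L.

0.164 L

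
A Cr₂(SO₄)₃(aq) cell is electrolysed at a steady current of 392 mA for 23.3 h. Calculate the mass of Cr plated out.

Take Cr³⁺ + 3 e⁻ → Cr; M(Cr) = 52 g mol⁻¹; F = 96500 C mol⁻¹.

5.91 g

Q = I·t = 0.3920 A × 83880 s = 32880 C.
n(e⁻) = Q/F = 32880 / 96500 = 0.3407 mol.
Cr³⁺ + 3 e⁻ → Cr, so n(Cr) = n(e⁻)/3 = 0.1136 mol.
m = n·M = 0.1136 × 52 = 5.91 g.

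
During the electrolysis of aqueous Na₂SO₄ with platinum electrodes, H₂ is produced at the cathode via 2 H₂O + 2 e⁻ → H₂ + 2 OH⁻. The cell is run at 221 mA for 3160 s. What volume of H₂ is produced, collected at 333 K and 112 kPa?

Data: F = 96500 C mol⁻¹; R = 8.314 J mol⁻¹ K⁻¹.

0.0894 L

Q = I·t = 0.2210 A × 3160.0 s = 698.4 C.
n(e⁻) = Q/F = 698.4 / 96500 = 0.007237 mol.
2 electrons are transferred per H₂ molecule, so n(H₂) = 0.007237 / 2 = 0.003618 mol.
V = nRT/P = (0.003618 × 8.314 × 333) / (112 × 10³ Pa) = 8.94 × 10⁻⁵ m³ = 0.0894 L.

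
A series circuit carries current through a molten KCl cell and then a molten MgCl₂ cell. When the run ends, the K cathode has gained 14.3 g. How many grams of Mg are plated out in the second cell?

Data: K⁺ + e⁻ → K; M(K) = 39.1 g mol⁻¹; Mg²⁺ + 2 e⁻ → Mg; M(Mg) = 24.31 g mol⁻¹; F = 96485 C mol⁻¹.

n(K) = 14.3 / 39.1 = 0.3657 mol.
Since K⁺ + e⁻ → K, n(e⁻) passed = 1 × 0.3657 = 0.3657 mol.
Cells in series carry the same charge, so the same 0.3657 mol of electrons passes through cell 2.
Mg²⁺ + 2 e⁻ → Mg, so n(Mg) = 0.3657 / 2 = 0.1829 mol.
m(Mg) = 0.1829 × 24.31 = 4.45 g.

4.45 g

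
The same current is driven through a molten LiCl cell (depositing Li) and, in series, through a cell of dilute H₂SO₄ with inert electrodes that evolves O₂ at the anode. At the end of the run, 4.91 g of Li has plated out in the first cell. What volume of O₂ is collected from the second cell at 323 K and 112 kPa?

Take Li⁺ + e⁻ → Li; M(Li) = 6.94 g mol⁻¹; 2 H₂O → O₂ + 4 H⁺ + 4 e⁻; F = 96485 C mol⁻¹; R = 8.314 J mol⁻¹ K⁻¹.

4.24 L

n(Li) = 4.91 / 6.94 = 0.7075 mol, so n(e⁻) = 1 × 0.7075 = 0.7075 mol.
The cells are in series, so the same 0.7075 mol of electrons passes through the second cell.
2 H₂O → O₂ + 4 H⁺ + 4 e⁻ — 4 mol e⁻ per mol O₂, so n(O₂) = 0.7075/4 = 0.1769 mol.
V = nRT/P = (0.1769 × 8.314 × 323) / (112 × 10³) = 0.00424 m³ = 4.24 L.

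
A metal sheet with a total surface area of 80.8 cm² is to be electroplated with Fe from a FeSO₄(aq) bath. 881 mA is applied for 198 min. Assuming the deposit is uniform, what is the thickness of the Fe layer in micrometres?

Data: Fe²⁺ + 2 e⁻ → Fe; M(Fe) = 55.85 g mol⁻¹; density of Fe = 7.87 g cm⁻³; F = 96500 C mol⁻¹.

Q = I·t = 0.8810 × 11880 = 10470 C; n(e⁻) = 0.1085 mol.
n(Fe) = n(e⁻)/2 = 0.05423 mol, so m = 0.05423 × 55.85 = 3.029 g.
Volume = m/ρ = 3.029 / 7.87 = 0.3848 cm³.
Thickness = V/A = 0.3848 / 80.8 = 0.00476 cm = 47.6 μm.

47.6 μm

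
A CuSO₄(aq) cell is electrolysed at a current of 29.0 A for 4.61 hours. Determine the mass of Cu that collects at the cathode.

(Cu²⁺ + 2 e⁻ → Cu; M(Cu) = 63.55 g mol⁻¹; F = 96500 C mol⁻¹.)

158 g

Q = I·t = 29.00 A × 16596 s = 481300 C.
n(e⁻) = Q/F = 481300 / 96500 = 4.987 mol.
Cu²⁺ + 2 e⁻ → Cu, so n(Cu) = n(e⁻)/2 = 2.494 mol.
m = n·M = 2.494 × 63.55 = 158 g.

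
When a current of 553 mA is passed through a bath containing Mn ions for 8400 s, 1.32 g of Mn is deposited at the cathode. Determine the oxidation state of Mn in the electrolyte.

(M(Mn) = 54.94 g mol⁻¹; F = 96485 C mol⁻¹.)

Q = I·t = 0.5530 A × 8400.0 s = 4645 C, so n(e⁻) = 4645/96485 = 0.04814 mol.
n(Mn) deposited = 1.32 / 54.94 = 0.02403 mol.
Electrons per atom = n(e⁻)/n(Mn) = 0.04814 / 0.02403 = 2.00 ≈ 2, so the ion is Mn²⁺.

+2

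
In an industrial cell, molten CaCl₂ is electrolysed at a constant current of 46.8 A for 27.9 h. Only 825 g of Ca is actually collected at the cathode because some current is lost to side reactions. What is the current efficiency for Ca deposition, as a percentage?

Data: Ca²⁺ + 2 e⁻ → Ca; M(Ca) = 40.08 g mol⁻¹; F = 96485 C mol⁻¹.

84.5 %

Q = I·t = 46.80 × 100440 = 4701000 C; n(e⁻) = 4701000/96485 = 48.72 mol.
Theoretical n(Ca) = n(e⁻)/2 = 24.36 mol, i.e. m_theo = 24.36 × 40.08 = 976.3 g.
Efficiency = m_actual / m_theo = 825 / 976.3 = 84.5 %.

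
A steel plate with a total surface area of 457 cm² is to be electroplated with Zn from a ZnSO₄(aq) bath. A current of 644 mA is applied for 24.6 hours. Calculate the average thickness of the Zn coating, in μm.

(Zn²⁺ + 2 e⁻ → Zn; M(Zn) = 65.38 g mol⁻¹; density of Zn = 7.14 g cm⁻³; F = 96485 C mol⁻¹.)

59.2 μm

Q = I·t = 0.6440 × 88560 = 57030 C; n(e⁻) = 0.5911 mol.
n(Zn) = n(e⁻)/2 = 0.2956 mol, so m = 0.2956 × 65.38 = 19.32 g.
Volume = m/ρ = 19.32 / 7.14 = 2.706 cm³.
Thickness = V/A = 2.706 / 457 = 0.00592 cm = 59.2 μm.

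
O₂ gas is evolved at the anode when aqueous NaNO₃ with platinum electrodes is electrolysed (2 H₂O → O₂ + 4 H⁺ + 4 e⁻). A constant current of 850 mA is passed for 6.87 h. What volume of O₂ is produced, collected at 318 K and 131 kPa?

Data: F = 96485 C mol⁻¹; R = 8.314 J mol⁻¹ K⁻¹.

Q = I·t = 0.8500 A × 24732 s = 21020 C.
n(e⁻) = Q/F = 21020 / 96485 = 0.2179 mol.
4 electrons are transferred per O₂ molecule, so n(O₂) = 0.2179 / 4 = 0.05447 mol.
V = nRT/P = (0.05447 × 8.314 × 318) / (131 × 10³ Pa) = 0.00110 m³ = 1.10 L.

1.10 L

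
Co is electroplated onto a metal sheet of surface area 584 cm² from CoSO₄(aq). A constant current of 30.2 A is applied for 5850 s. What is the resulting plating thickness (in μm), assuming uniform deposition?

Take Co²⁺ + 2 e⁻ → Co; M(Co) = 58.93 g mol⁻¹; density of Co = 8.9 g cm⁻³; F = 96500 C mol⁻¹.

Q = I·t = 30.20 × 5850.0 = 176700 C; n(e⁻) = 1.831 mol.
n(Co) = n(e⁻)/2 = 0.9154 mol, so m = 0.9154 × 58.93 = 53.94 g.
Volume = m/ρ = 53.94 / 8.9 = 6.061 cm³.
Thickness = V/A = 6.061 / 584 = 0.0104 cm = 104 μm.

104 μm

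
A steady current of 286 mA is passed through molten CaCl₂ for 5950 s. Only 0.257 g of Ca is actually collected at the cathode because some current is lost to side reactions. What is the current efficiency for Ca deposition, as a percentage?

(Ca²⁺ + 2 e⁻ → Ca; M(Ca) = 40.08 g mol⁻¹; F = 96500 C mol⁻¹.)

72.7 %

Q = I·t = 0.2860 × 5950.0 = 1702 C; n(e⁻) = 1702/96500 = 0.01763 mol.
Theoretical n(Ca) = n(e⁻)/2 = 0.008817 mol, i.e. m_theo = 0.008817 × 40.08 = 0.3534 g.
Efficiency = m_actual / m_theo = 0.257 / 0.3534 = 72.7 %.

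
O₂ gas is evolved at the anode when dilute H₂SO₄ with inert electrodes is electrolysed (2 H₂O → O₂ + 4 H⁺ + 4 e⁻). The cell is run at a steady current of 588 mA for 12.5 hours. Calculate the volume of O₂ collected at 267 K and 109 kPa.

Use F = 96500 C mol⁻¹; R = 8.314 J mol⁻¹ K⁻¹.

1.40 L

Q = I·t = 0.5880 A × 45000 s = 26460 C.
n(e⁻) = Q/F = 26460 / 96500 = 0.2742 mol.
4 electrons are transferred per O₂ molecule, so n(O₂) = 0.2742 / 4 = 0.06855 mol.
V = nRT/P = (0.06855 × 8.314 × 267) / (109 × 10³ Pa) = 0.00140 m³ = 1.40 L.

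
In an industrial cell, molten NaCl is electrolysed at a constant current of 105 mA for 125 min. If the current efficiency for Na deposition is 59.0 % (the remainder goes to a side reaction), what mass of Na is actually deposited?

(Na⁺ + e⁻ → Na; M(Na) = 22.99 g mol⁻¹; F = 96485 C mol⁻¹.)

Q = I·t = 0.1050 × 7500.0 = 787.5 C.
n(e⁻) = 787.5/96485 = 0.008162 mol; theoretically n(Na) = 0.008162/1 = 0.008162 mol, m_theo = 0.1876 g.
At 59.0 % efficiency, m_actual = 0.590 × 0.1876 = 0.111 g.

0.111 g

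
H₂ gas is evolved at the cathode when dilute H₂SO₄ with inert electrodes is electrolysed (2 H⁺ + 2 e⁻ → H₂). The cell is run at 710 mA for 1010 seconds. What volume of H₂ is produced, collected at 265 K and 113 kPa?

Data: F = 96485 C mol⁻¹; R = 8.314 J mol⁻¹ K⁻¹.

Q = I·t = 0.7100 A × 1010.0 s = 717.1 C.
n(e⁻) = Q/F = 717.1 / 96485 = 0.007432 mol.
2 electrons are transferred per H₂ molecule, so n(H₂) = 0.007432 / 2 = 0.003716 mol.
V = nRT/P = (0.003716 × 8.314 × 265) / (113 × 10³ Pa) = 7.25 × 10⁻⁵ m³ = 0.0725 L.

0.0725 L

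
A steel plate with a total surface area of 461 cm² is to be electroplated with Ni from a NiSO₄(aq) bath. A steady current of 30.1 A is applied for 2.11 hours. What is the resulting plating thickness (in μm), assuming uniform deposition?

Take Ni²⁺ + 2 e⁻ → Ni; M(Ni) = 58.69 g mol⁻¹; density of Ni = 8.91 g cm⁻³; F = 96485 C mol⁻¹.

169 μm

Q = I·t = 30.10 × 7596.0 = 228600 C; n(e⁻) = 2.370 mol.
n(Ni) = n(e⁻)/2 = 1.185 mol, so m = 1.185 × 58.69 = 69.54 g.
Volume = m/ρ = 69.54 / 8.91 = 7.805 cm³.
Thickness = V/A = 7.805 / 461 = 0.0169 cm = 169 μm.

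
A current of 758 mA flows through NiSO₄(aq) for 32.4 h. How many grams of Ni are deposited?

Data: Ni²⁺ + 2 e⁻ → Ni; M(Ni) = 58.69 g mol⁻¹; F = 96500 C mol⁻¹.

26.9 g

Q = I·t = 0.7580 A × 116640 s = 88410 C.
n(e⁻) = Q/F = 88410 / 96500 = 0.9162 mol.
Ni²⁺ + 2 e⁻ → Ni, so n(Ni) = n(e⁻)/2 = 0.4581 mol.
m = n·M = 0.4581 × 58.69 = 26.9 g.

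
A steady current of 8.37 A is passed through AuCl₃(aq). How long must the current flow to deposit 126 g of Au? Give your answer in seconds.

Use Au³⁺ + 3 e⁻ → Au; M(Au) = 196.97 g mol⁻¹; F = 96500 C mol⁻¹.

n(Au) = m/M = 126 / 196.97 = 0.6397 mol.
Each Au atom requires 3 electrons, so n(e⁻) = 3 × 0.6397 = 1.919 mol.
Q = n(e⁻)·F = 1.919 × 96500 = 185200 C.
t = Q/I = 185200 / 8.370 A = 22130 s.

22100 s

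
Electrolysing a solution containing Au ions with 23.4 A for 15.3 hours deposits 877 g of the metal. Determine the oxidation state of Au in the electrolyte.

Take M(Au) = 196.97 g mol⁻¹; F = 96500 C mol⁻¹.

Q = I·t = 23.40 A × 55080 s = 1289000 C, so n(e⁻) = 1289000/96500 = 13.36 mol.
n(Au) deposited = 877 / 196.97 = 4.452 mol.
Electrons per atom = n(e⁻)/n(Au) = 13.36 / 4.452 = 3.00 ≈ 3, so the ion is Au³⁺.

+3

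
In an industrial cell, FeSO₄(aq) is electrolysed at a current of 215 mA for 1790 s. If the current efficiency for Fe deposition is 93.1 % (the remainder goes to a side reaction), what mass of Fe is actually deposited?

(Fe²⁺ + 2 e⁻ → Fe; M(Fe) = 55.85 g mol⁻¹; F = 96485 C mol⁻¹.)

Q = I·t = 0.2150 × 1790.0 = 384.8 C.
n(e⁻) = 384.8/96485 = 0.003989 mol; theoretically n(Fe) = 0.003989/2 = 0.001994 mol, m_theo = 0.1114 g.
At 93.1 % efficiency, m_actual = 0.931 × 0.1114 = 0.104 g.

0.104 g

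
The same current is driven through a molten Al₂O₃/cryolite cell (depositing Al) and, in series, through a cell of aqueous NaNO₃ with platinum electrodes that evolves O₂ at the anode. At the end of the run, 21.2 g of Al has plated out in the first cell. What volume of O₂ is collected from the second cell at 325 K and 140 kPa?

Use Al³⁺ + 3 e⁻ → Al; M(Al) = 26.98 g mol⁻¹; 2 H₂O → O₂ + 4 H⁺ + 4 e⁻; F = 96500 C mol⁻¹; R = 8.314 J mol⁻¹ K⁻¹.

11.4 L

n(Al) = 21.2 / 26.98 = 0.7858 mol, so n(e⁻) = 3 × 0.7858 = 2.357 mol.
The cells are in series, so the same 2.357 mol of electrons passes through the second cell.
2 H₂O → O₂ + 4 H⁺ + 4 e⁻ — 4 mol e⁻ per mol O₂, so n(O₂) = 2.357/4 = 0.5893 mol.
V = nRT/P = (0.5893 × 8.314 × 325) / (140 × 10³) = 0.0114 m³ = 11.4 L.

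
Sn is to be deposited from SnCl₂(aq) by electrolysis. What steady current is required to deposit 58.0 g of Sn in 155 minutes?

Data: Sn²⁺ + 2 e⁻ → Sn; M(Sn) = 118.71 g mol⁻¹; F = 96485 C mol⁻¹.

10.1 A

n(Sn) = 58.0 / 118.71 = 0.4886 mol.
n(e⁻) = 2 × 0.4886 = 0.9772 mol.
Q = n(e⁻)·F = 0.9772 × 96485 = 94280 C.
I = Q/t = 94280 / 9300.0 s = 10.1 A.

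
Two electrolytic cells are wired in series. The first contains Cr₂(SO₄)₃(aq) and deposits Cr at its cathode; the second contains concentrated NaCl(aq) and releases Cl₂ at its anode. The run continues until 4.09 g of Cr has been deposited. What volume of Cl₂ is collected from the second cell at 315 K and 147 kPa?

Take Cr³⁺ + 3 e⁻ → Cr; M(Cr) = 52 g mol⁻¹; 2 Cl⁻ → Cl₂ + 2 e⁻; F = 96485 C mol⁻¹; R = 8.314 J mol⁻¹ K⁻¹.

n(Cr) = 4.09 / 52 = 0.07865 mol, so n(e⁻) = 3 × 0.07865 = 0.2360 mol.
The cells are in series, so the same 0.2360 mol of electrons passes through the second cell.
2 Cl⁻ → Cl₂ + 2 e⁻ — 2 mol e⁻ per mol Cl₂, so n(Cl₂) = 0.2360/2 = 0.1180 mol.
V = nRT/P = (0.1180 × 8.314 × 315) / (147 × 10³) = 0.00210 m³ = 2.10 L.

2.10 L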